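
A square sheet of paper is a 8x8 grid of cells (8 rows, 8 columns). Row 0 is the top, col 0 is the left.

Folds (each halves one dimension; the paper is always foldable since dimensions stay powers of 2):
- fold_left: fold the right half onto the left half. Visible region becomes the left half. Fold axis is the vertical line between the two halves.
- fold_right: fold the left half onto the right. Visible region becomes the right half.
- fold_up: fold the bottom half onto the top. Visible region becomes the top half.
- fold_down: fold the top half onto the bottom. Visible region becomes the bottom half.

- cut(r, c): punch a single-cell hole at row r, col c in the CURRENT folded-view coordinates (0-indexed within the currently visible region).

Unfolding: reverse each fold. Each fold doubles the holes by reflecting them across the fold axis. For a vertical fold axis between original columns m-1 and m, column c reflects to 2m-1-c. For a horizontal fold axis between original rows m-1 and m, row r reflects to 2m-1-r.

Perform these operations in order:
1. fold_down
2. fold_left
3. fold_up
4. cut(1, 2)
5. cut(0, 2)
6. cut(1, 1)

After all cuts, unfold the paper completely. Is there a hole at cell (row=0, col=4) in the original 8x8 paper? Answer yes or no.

Answer: no

Derivation:
Op 1 fold_down: fold axis h@4; visible region now rows[4,8) x cols[0,8) = 4x8
Op 2 fold_left: fold axis v@4; visible region now rows[4,8) x cols[0,4) = 4x4
Op 3 fold_up: fold axis h@6; visible region now rows[4,6) x cols[0,4) = 2x4
Op 4 cut(1, 2): punch at orig (5,2); cuts so far [(5, 2)]; region rows[4,6) x cols[0,4) = 2x4
Op 5 cut(0, 2): punch at orig (4,2); cuts so far [(4, 2), (5, 2)]; region rows[4,6) x cols[0,4) = 2x4
Op 6 cut(1, 1): punch at orig (5,1); cuts so far [(4, 2), (5, 1), (5, 2)]; region rows[4,6) x cols[0,4) = 2x4
Unfold 1 (reflect across h@6): 6 holes -> [(4, 2), (5, 1), (5, 2), (6, 1), (6, 2), (7, 2)]
Unfold 2 (reflect across v@4): 12 holes -> [(4, 2), (4, 5), (5, 1), (5, 2), (5, 5), (5, 6), (6, 1), (6, 2), (6, 5), (6, 6), (7, 2), (7, 5)]
Unfold 3 (reflect across h@4): 24 holes -> [(0, 2), (0, 5), (1, 1), (1, 2), (1, 5), (1, 6), (2, 1), (2, 2), (2, 5), (2, 6), (3, 2), (3, 5), (4, 2), (4, 5), (5, 1), (5, 2), (5, 5), (5, 6), (6, 1), (6, 2), (6, 5), (6, 6), (7, 2), (7, 5)]
Holes: [(0, 2), (0, 5), (1, 1), (1, 2), (1, 5), (1, 6), (2, 1), (2, 2), (2, 5), (2, 6), (3, 2), (3, 5), (4, 2), (4, 5), (5, 1), (5, 2), (5, 5), (5, 6), (6, 1), (6, 2), (6, 5), (6, 6), (7, 2), (7, 5)]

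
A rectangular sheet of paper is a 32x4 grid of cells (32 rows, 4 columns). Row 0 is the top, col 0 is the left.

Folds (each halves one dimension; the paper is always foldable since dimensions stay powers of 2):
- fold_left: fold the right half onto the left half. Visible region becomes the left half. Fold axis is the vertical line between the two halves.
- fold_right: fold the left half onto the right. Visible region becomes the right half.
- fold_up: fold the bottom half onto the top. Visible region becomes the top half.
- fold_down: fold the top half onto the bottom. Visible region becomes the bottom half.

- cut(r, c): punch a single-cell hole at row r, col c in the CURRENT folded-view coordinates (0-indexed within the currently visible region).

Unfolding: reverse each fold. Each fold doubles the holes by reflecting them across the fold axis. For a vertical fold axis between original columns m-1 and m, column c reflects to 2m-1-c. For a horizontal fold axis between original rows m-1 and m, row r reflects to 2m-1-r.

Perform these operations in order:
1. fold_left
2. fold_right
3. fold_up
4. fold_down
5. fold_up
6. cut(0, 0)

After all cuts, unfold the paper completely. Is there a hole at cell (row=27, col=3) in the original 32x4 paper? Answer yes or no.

Answer: no

Derivation:
Op 1 fold_left: fold axis v@2; visible region now rows[0,32) x cols[0,2) = 32x2
Op 2 fold_right: fold axis v@1; visible region now rows[0,32) x cols[1,2) = 32x1
Op 3 fold_up: fold axis h@16; visible region now rows[0,16) x cols[1,2) = 16x1
Op 4 fold_down: fold axis h@8; visible region now rows[8,16) x cols[1,2) = 8x1
Op 5 fold_up: fold axis h@12; visible region now rows[8,12) x cols[1,2) = 4x1
Op 6 cut(0, 0): punch at orig (8,1); cuts so far [(8, 1)]; region rows[8,12) x cols[1,2) = 4x1
Unfold 1 (reflect across h@12): 2 holes -> [(8, 1), (15, 1)]
Unfold 2 (reflect across h@8): 4 holes -> [(0, 1), (7, 1), (8, 1), (15, 1)]
Unfold 3 (reflect across h@16): 8 holes -> [(0, 1), (7, 1), (8, 1), (15, 1), (16, 1), (23, 1), (24, 1), (31, 1)]
Unfold 4 (reflect across v@1): 16 holes -> [(0, 0), (0, 1), (7, 0), (7, 1), (8, 0), (8, 1), (15, 0), (15, 1), (16, 0), (16, 1), (23, 0), (23, 1), (24, 0), (24, 1), (31, 0), (31, 1)]
Unfold 5 (reflect across v@2): 32 holes -> [(0, 0), (0, 1), (0, 2), (0, 3), (7, 0), (7, 1), (7, 2), (7, 3), (8, 0), (8, 1), (8, 2), (8, 3), (15, 0), (15, 1), (15, 2), (15, 3), (16, 0), (16, 1), (16, 2), (16, 3), (23, 0), (23, 1), (23, 2), (23, 3), (24, 0), (24, 1), (24, 2), (24, 3), (31, 0), (31, 1), (31, 2), (31, 3)]
Holes: [(0, 0), (0, 1), (0, 2), (0, 3), (7, 0), (7, 1), (7, 2), (7, 3), (8, 0), (8, 1), (8, 2), (8, 3), (15, 0), (15, 1), (15, 2), (15, 3), (16, 0), (16, 1), (16, 2), (16, 3), (23, 0), (23, 1), (23, 2), (23, 3), (24, 0), (24, 1), (24, 2), (24, 3), (31, 0), (31, 1), (31, 2), (31, 3)]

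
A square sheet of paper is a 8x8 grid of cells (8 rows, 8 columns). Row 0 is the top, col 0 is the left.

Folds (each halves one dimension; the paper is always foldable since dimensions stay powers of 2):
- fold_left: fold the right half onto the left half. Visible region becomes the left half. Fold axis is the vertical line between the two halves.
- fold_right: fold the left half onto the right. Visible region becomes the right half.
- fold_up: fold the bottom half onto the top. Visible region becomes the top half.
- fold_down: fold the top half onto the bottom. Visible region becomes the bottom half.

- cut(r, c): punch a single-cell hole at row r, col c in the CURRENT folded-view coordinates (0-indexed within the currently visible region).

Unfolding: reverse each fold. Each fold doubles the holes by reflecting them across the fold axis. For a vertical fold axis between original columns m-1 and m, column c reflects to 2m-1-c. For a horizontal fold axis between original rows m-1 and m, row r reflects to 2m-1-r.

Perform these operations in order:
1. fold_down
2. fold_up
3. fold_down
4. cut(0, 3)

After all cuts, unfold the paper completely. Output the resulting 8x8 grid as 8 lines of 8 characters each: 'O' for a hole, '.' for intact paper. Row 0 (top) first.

Op 1 fold_down: fold axis h@4; visible region now rows[4,8) x cols[0,8) = 4x8
Op 2 fold_up: fold axis h@6; visible region now rows[4,6) x cols[0,8) = 2x8
Op 3 fold_down: fold axis h@5; visible region now rows[5,6) x cols[0,8) = 1x8
Op 4 cut(0, 3): punch at orig (5,3); cuts so far [(5, 3)]; region rows[5,6) x cols[0,8) = 1x8
Unfold 1 (reflect across h@5): 2 holes -> [(4, 3), (5, 3)]
Unfold 2 (reflect across h@6): 4 holes -> [(4, 3), (5, 3), (6, 3), (7, 3)]
Unfold 3 (reflect across h@4): 8 holes -> [(0, 3), (1, 3), (2, 3), (3, 3), (4, 3), (5, 3), (6, 3), (7, 3)]

Answer: ...O....
...O....
...O....
...O....
...O....
...O....
...O....
...O....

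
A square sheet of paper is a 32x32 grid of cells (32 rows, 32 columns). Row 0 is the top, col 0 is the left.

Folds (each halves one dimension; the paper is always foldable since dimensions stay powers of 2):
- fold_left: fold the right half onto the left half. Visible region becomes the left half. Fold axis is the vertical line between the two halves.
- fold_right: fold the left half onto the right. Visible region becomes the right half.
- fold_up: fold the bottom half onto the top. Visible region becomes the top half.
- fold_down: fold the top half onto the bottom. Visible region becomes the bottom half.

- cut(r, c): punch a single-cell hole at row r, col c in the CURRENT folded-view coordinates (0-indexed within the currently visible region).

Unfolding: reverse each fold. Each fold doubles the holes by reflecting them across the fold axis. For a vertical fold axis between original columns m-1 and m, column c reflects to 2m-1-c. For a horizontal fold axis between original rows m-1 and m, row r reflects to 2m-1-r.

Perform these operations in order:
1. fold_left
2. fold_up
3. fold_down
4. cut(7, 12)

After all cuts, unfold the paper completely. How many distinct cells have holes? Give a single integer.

Op 1 fold_left: fold axis v@16; visible region now rows[0,32) x cols[0,16) = 32x16
Op 2 fold_up: fold axis h@16; visible region now rows[0,16) x cols[0,16) = 16x16
Op 3 fold_down: fold axis h@8; visible region now rows[8,16) x cols[0,16) = 8x16
Op 4 cut(7, 12): punch at orig (15,12); cuts so far [(15, 12)]; region rows[8,16) x cols[0,16) = 8x16
Unfold 1 (reflect across h@8): 2 holes -> [(0, 12), (15, 12)]
Unfold 2 (reflect across h@16): 4 holes -> [(0, 12), (15, 12), (16, 12), (31, 12)]
Unfold 3 (reflect across v@16): 8 holes -> [(0, 12), (0, 19), (15, 12), (15, 19), (16, 12), (16, 19), (31, 12), (31, 19)]

Answer: 8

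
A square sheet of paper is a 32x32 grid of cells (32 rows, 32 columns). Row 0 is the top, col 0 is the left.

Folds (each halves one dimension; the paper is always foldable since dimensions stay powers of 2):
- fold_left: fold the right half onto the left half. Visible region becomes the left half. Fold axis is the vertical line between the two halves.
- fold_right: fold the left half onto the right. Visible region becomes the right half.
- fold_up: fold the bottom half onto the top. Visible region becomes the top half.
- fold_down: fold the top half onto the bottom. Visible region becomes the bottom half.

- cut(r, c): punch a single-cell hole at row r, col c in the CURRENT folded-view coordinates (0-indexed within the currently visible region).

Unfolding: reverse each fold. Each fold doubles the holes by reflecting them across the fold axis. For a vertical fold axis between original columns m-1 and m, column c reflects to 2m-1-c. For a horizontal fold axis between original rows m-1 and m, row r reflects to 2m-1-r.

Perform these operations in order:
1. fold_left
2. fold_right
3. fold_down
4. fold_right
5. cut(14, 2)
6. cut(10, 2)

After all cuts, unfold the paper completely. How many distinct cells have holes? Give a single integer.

Op 1 fold_left: fold axis v@16; visible region now rows[0,32) x cols[0,16) = 32x16
Op 2 fold_right: fold axis v@8; visible region now rows[0,32) x cols[8,16) = 32x8
Op 3 fold_down: fold axis h@16; visible region now rows[16,32) x cols[8,16) = 16x8
Op 4 fold_right: fold axis v@12; visible region now rows[16,32) x cols[12,16) = 16x4
Op 5 cut(14, 2): punch at orig (30,14); cuts so far [(30, 14)]; region rows[16,32) x cols[12,16) = 16x4
Op 6 cut(10, 2): punch at orig (26,14); cuts so far [(26, 14), (30, 14)]; region rows[16,32) x cols[12,16) = 16x4
Unfold 1 (reflect across v@12): 4 holes -> [(26, 9), (26, 14), (30, 9), (30, 14)]
Unfold 2 (reflect across h@16): 8 holes -> [(1, 9), (1, 14), (5, 9), (5, 14), (26, 9), (26, 14), (30, 9), (30, 14)]
Unfold 3 (reflect across v@8): 16 holes -> [(1, 1), (1, 6), (1, 9), (1, 14), (5, 1), (5, 6), (5, 9), (5, 14), (26, 1), (26, 6), (26, 9), (26, 14), (30, 1), (30, 6), (30, 9), (30, 14)]
Unfold 4 (reflect across v@16): 32 holes -> [(1, 1), (1, 6), (1, 9), (1, 14), (1, 17), (1, 22), (1, 25), (1, 30), (5, 1), (5, 6), (5, 9), (5, 14), (5, 17), (5, 22), (5, 25), (5, 30), (26, 1), (26, 6), (26, 9), (26, 14), (26, 17), (26, 22), (26, 25), (26, 30), (30, 1), (30, 6), (30, 9), (30, 14), (30, 17), (30, 22), (30, 25), (30, 30)]

Answer: 32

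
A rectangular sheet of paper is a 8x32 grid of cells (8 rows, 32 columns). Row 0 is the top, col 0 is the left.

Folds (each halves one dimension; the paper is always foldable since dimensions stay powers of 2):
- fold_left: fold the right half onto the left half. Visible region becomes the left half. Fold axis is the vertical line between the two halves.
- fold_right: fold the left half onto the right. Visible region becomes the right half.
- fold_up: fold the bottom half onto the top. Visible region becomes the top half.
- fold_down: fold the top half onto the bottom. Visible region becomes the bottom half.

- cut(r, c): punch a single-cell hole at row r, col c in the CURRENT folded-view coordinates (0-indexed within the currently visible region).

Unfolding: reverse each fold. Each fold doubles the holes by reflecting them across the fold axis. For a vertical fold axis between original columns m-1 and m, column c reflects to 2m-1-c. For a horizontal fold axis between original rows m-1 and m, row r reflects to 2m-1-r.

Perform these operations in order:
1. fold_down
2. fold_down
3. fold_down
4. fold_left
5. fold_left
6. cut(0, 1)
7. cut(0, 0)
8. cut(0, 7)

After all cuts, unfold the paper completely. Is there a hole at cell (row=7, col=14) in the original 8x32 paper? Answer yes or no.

Answer: yes

Derivation:
Op 1 fold_down: fold axis h@4; visible region now rows[4,8) x cols[0,32) = 4x32
Op 2 fold_down: fold axis h@6; visible region now rows[6,8) x cols[0,32) = 2x32
Op 3 fold_down: fold axis h@7; visible region now rows[7,8) x cols[0,32) = 1x32
Op 4 fold_left: fold axis v@16; visible region now rows[7,8) x cols[0,16) = 1x16
Op 5 fold_left: fold axis v@8; visible region now rows[7,8) x cols[0,8) = 1x8
Op 6 cut(0, 1): punch at orig (7,1); cuts so far [(7, 1)]; region rows[7,8) x cols[0,8) = 1x8
Op 7 cut(0, 0): punch at orig (7,0); cuts so far [(7, 0), (7, 1)]; region rows[7,8) x cols[0,8) = 1x8
Op 8 cut(0, 7): punch at orig (7,7); cuts so far [(7, 0), (7, 1), (7, 7)]; region rows[7,8) x cols[0,8) = 1x8
Unfold 1 (reflect across v@8): 6 holes -> [(7, 0), (7, 1), (7, 7), (7, 8), (7, 14), (7, 15)]
Unfold 2 (reflect across v@16): 12 holes -> [(7, 0), (7, 1), (7, 7), (7, 8), (7, 14), (7, 15), (7, 16), (7, 17), (7, 23), (7, 24), (7, 30), (7, 31)]
Unfold 3 (reflect across h@7): 24 holes -> [(6, 0), (6, 1), (6, 7), (6, 8), (6, 14), (6, 15), (6, 16), (6, 17), (6, 23), (6, 24), (6, 30), (6, 31), (7, 0), (7, 1), (7, 7), (7, 8), (7, 14), (7, 15), (7, 16), (7, 17), (7, 23), (7, 24), (7, 30), (7, 31)]
Unfold 4 (reflect across h@6): 48 holes -> [(4, 0), (4, 1), (4, 7), (4, 8), (4, 14), (4, 15), (4, 16), (4, 17), (4, 23), (4, 24), (4, 30), (4, 31), (5, 0), (5, 1), (5, 7), (5, 8), (5, 14), (5, 15), (5, 16), (5, 17), (5, 23), (5, 24), (5, 30), (5, 31), (6, 0), (6, 1), (6, 7), (6, 8), (6, 14), (6, 15), (6, 16), (6, 17), (6, 23), (6, 24), (6, 30), (6, 31), (7, 0), (7, 1), (7, 7), (7, 8), (7, 14), (7, 15), (7, 16), (7, 17), (7, 23), (7, 24), (7, 30), (7, 31)]
Unfold 5 (reflect across h@4): 96 holes -> [(0, 0), (0, 1), (0, 7), (0, 8), (0, 14), (0, 15), (0, 16), (0, 17), (0, 23), (0, 24), (0, 30), (0, 31), (1, 0), (1, 1), (1, 7), (1, 8), (1, 14), (1, 15), (1, 16), (1, 17), (1, 23), (1, 24), (1, 30), (1, 31), (2, 0), (2, 1), (2, 7), (2, 8), (2, 14), (2, 15), (2, 16), (2, 17), (2, 23), (2, 24), (2, 30), (2, 31), (3, 0), (3, 1), (3, 7), (3, 8), (3, 14), (3, 15), (3, 16), (3, 17), (3, 23), (3, 24), (3, 30), (3, 31), (4, 0), (4, 1), (4, 7), (4, 8), (4, 14), (4, 15), (4, 16), (4, 17), (4, 23), (4, 24), (4, 30), (4, 31), (5, 0), (5, 1), (5, 7), (5, 8), (5, 14), (5, 15), (5, 16), (5, 17), (5, 23), (5, 24), (5, 30), (5, 31), (6, 0), (6, 1), (6, 7), (6, 8), (6, 14), (6, 15), (6, 16), (6, 17), (6, 23), (6, 24), (6, 30), (6, 31), (7, 0), (7, 1), (7, 7), (7, 8), (7, 14), (7, 15), (7, 16), (7, 17), (7, 23), (7, 24), (7, 30), (7, 31)]
Holes: [(0, 0), (0, 1), (0, 7), (0, 8), (0, 14), (0, 15), (0, 16), (0, 17), (0, 23), (0, 24), (0, 30), (0, 31), (1, 0), (1, 1), (1, 7), (1, 8), (1, 14), (1, 15), (1, 16), (1, 17), (1, 23), (1, 24), (1, 30), (1, 31), (2, 0), (2, 1), (2, 7), (2, 8), (2, 14), (2, 15), (2, 16), (2, 17), (2, 23), (2, 24), (2, 30), (2, 31), (3, 0), (3, 1), (3, 7), (3, 8), (3, 14), (3, 15), (3, 16), (3, 17), (3, 23), (3, 24), (3, 30), (3, 31), (4, 0), (4, 1), (4, 7), (4, 8), (4, 14), (4, 15), (4, 16), (4, 17), (4, 23), (4, 24), (4, 30), (4, 31), (5, 0), (5, 1), (5, 7), (5, 8), (5, 14), (5, 15), (5, 16), (5, 17), (5, 23), (5, 24), (5, 30), (5, 31), (6, 0), (6, 1), (6, 7), (6, 8), (6, 14), (6, 15), (6, 16), (6, 17), (6, 23), (6, 24), (6, 30), (6, 31), (7, 0), (7, 1), (7, 7), (7, 8), (7, 14), (7, 15), (7, 16), (7, 17), (7, 23), (7, 24), (7, 30), (7, 31)]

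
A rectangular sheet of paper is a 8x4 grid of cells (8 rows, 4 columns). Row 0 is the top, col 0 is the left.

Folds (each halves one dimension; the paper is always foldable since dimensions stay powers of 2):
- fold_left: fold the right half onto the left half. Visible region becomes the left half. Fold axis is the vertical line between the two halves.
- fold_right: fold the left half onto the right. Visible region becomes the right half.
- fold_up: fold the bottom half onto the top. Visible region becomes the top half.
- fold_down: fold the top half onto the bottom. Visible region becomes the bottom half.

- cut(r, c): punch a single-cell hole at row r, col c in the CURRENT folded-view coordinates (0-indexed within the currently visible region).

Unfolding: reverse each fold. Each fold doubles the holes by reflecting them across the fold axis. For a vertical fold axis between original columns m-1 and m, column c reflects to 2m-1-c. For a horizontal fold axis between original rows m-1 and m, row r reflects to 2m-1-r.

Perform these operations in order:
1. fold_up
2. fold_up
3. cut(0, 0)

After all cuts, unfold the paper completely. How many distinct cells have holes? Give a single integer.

Answer: 4

Derivation:
Op 1 fold_up: fold axis h@4; visible region now rows[0,4) x cols[0,4) = 4x4
Op 2 fold_up: fold axis h@2; visible region now rows[0,2) x cols[0,4) = 2x4
Op 3 cut(0, 0): punch at orig (0,0); cuts so far [(0, 0)]; region rows[0,2) x cols[0,4) = 2x4
Unfold 1 (reflect across h@2): 2 holes -> [(0, 0), (3, 0)]
Unfold 2 (reflect across h@4): 4 holes -> [(0, 0), (3, 0), (4, 0), (7, 0)]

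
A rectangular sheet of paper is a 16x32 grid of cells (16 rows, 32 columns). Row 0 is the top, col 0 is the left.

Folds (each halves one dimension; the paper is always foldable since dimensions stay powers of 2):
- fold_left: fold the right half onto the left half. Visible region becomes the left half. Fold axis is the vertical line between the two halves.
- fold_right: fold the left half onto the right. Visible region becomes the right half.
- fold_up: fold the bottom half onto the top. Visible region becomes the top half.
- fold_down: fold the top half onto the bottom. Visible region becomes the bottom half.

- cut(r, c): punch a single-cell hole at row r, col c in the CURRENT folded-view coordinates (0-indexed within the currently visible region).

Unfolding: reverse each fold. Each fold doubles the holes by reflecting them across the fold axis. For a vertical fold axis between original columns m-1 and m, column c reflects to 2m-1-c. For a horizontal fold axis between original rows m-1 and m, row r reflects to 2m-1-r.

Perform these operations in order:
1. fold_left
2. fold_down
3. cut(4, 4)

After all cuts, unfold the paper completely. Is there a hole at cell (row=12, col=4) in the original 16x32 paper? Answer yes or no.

Answer: yes

Derivation:
Op 1 fold_left: fold axis v@16; visible region now rows[0,16) x cols[0,16) = 16x16
Op 2 fold_down: fold axis h@8; visible region now rows[8,16) x cols[0,16) = 8x16
Op 3 cut(4, 4): punch at orig (12,4); cuts so far [(12, 4)]; region rows[8,16) x cols[0,16) = 8x16
Unfold 1 (reflect across h@8): 2 holes -> [(3, 4), (12, 4)]
Unfold 2 (reflect across v@16): 4 holes -> [(3, 4), (3, 27), (12, 4), (12, 27)]
Holes: [(3, 4), (3, 27), (12, 4), (12, 27)]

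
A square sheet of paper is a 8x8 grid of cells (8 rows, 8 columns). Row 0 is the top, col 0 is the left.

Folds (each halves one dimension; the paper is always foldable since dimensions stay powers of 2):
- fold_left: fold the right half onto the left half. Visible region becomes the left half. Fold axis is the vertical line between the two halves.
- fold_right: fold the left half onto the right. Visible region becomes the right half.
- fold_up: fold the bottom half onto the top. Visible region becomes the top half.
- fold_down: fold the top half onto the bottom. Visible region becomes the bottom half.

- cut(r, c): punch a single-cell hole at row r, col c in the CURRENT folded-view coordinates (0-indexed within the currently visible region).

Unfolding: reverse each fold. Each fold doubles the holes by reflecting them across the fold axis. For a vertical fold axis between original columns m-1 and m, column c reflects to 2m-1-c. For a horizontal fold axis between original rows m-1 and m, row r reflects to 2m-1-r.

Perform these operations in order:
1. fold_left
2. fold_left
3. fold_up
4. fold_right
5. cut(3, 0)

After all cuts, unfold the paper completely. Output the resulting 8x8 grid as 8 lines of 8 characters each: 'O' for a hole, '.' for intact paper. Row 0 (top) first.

Answer: ........
........
........
OOOOOOOO
OOOOOOOO
........
........
........

Derivation:
Op 1 fold_left: fold axis v@4; visible region now rows[0,8) x cols[0,4) = 8x4
Op 2 fold_left: fold axis v@2; visible region now rows[0,8) x cols[0,2) = 8x2
Op 3 fold_up: fold axis h@4; visible region now rows[0,4) x cols[0,2) = 4x2
Op 4 fold_right: fold axis v@1; visible region now rows[0,4) x cols[1,2) = 4x1
Op 5 cut(3, 0): punch at orig (3,1); cuts so far [(3, 1)]; region rows[0,4) x cols[1,2) = 4x1
Unfold 1 (reflect across v@1): 2 holes -> [(3, 0), (3, 1)]
Unfold 2 (reflect across h@4): 4 holes -> [(3, 0), (3, 1), (4, 0), (4, 1)]
Unfold 3 (reflect across v@2): 8 holes -> [(3, 0), (3, 1), (3, 2), (3, 3), (4, 0), (4, 1), (4, 2), (4, 3)]
Unfold 4 (reflect across v@4): 16 holes -> [(3, 0), (3, 1), (3, 2), (3, 3), (3, 4), (3, 5), (3, 6), (3, 7), (4, 0), (4, 1), (4, 2), (4, 3), (4, 4), (4, 5), (4, 6), (4, 7)]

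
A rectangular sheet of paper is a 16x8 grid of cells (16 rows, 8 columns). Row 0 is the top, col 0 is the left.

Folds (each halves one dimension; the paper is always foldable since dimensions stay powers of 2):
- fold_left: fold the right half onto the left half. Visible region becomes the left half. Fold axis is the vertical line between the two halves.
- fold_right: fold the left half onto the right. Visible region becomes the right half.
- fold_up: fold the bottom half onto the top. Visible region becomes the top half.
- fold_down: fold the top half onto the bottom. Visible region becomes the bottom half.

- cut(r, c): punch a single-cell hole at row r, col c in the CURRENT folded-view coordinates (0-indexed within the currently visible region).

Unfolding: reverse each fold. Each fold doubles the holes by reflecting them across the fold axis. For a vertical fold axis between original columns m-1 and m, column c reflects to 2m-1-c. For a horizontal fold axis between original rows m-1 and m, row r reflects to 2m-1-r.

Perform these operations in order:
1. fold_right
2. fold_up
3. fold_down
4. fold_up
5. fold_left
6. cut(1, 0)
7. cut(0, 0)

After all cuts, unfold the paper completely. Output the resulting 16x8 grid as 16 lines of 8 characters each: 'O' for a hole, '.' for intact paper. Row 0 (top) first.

Op 1 fold_right: fold axis v@4; visible region now rows[0,16) x cols[4,8) = 16x4
Op 2 fold_up: fold axis h@8; visible region now rows[0,8) x cols[4,8) = 8x4
Op 3 fold_down: fold axis h@4; visible region now rows[4,8) x cols[4,8) = 4x4
Op 4 fold_up: fold axis h@6; visible region now rows[4,6) x cols[4,8) = 2x4
Op 5 fold_left: fold axis v@6; visible region now rows[4,6) x cols[4,6) = 2x2
Op 6 cut(1, 0): punch at orig (5,4); cuts so far [(5, 4)]; region rows[4,6) x cols[4,6) = 2x2
Op 7 cut(0, 0): punch at orig (4,4); cuts so far [(4, 4), (5, 4)]; region rows[4,6) x cols[4,6) = 2x2
Unfold 1 (reflect across v@6): 4 holes -> [(4, 4), (4, 7), (5, 4), (5, 7)]
Unfold 2 (reflect across h@6): 8 holes -> [(4, 4), (4, 7), (5, 4), (5, 7), (6, 4), (6, 7), (7, 4), (7, 7)]
Unfold 3 (reflect across h@4): 16 holes -> [(0, 4), (0, 7), (1, 4), (1, 7), (2, 4), (2, 7), (3, 4), (3, 7), (4, 4), (4, 7), (5, 4), (5, 7), (6, 4), (6, 7), (7, 4), (7, 7)]
Unfold 4 (reflect across h@8): 32 holes -> [(0, 4), (0, 7), (1, 4), (1, 7), (2, 4), (2, 7), (3, 4), (3, 7), (4, 4), (4, 7), (5, 4), (5, 7), (6, 4), (6, 7), (7, 4), (7, 7), (8, 4), (8, 7), (9, 4), (9, 7), (10, 4), (10, 7), (11, 4), (11, 7), (12, 4), (12, 7), (13, 4), (13, 7), (14, 4), (14, 7), (15, 4), (15, 7)]
Unfold 5 (reflect across v@4): 64 holes -> [(0, 0), (0, 3), (0, 4), (0, 7), (1, 0), (1, 3), (1, 4), (1, 7), (2, 0), (2, 3), (2, 4), (2, 7), (3, 0), (3, 3), (3, 4), (3, 7), (4, 0), (4, 3), (4, 4), (4, 7), (5, 0), (5, 3), (5, 4), (5, 7), (6, 0), (6, 3), (6, 4), (6, 7), (7, 0), (7, 3), (7, 4), (7, 7), (8, 0), (8, 3), (8, 4), (8, 7), (9, 0), (9, 3), (9, 4), (9, 7), (10, 0), (10, 3), (10, 4), (10, 7), (11, 0), (11, 3), (11, 4), (11, 7), (12, 0), (12, 3), (12, 4), (12, 7), (13, 0), (13, 3), (13, 4), (13, 7), (14, 0), (14, 3), (14, 4), (14, 7), (15, 0), (15, 3), (15, 4), (15, 7)]

Answer: O..OO..O
O..OO..O
O..OO..O
O..OO..O
O..OO..O
O..OO..O
O..OO..O
O..OO..O
O..OO..O
O..OO..O
O..OO..O
O..OO..O
O..OO..O
O..OO..O
O..OO..O
O..OO..O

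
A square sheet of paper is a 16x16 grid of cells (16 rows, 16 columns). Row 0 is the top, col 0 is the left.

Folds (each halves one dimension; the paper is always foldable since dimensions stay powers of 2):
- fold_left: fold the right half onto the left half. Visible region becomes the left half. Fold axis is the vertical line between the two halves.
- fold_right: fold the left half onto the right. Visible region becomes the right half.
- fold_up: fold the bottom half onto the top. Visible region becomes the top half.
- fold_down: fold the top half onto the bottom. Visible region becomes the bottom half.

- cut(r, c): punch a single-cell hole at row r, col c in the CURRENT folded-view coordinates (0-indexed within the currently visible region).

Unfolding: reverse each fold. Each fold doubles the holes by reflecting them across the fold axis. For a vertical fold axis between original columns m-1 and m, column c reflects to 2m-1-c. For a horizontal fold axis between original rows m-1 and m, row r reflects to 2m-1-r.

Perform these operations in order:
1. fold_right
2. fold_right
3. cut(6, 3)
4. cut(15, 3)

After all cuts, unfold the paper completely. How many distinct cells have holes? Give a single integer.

Op 1 fold_right: fold axis v@8; visible region now rows[0,16) x cols[8,16) = 16x8
Op 2 fold_right: fold axis v@12; visible region now rows[0,16) x cols[12,16) = 16x4
Op 3 cut(6, 3): punch at orig (6,15); cuts so far [(6, 15)]; region rows[0,16) x cols[12,16) = 16x4
Op 4 cut(15, 3): punch at orig (15,15); cuts so far [(6, 15), (15, 15)]; region rows[0,16) x cols[12,16) = 16x4
Unfold 1 (reflect across v@12): 4 holes -> [(6, 8), (6, 15), (15, 8), (15, 15)]
Unfold 2 (reflect across v@8): 8 holes -> [(6, 0), (6, 7), (6, 8), (6, 15), (15, 0), (15, 7), (15, 8), (15, 15)]

Answer: 8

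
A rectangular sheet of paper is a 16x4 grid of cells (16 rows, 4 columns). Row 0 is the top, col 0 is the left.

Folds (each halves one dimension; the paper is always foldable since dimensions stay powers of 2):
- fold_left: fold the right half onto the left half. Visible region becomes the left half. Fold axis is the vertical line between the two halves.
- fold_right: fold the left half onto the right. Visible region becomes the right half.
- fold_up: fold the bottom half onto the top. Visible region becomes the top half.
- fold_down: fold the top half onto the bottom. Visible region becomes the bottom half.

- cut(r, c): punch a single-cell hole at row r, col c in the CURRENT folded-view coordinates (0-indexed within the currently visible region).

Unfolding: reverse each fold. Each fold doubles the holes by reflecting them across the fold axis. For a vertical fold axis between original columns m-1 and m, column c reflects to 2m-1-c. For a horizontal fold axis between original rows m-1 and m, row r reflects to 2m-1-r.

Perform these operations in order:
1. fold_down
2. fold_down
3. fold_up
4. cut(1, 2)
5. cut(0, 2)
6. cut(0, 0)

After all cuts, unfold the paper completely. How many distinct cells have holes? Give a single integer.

Op 1 fold_down: fold axis h@8; visible region now rows[8,16) x cols[0,4) = 8x4
Op 2 fold_down: fold axis h@12; visible region now rows[12,16) x cols[0,4) = 4x4
Op 3 fold_up: fold axis h@14; visible region now rows[12,14) x cols[0,4) = 2x4
Op 4 cut(1, 2): punch at orig (13,2); cuts so far [(13, 2)]; region rows[12,14) x cols[0,4) = 2x4
Op 5 cut(0, 2): punch at orig (12,2); cuts so far [(12, 2), (13, 2)]; region rows[12,14) x cols[0,4) = 2x4
Op 6 cut(0, 0): punch at orig (12,0); cuts so far [(12, 0), (12, 2), (13, 2)]; region rows[12,14) x cols[0,4) = 2x4
Unfold 1 (reflect across h@14): 6 holes -> [(12, 0), (12, 2), (13, 2), (14, 2), (15, 0), (15, 2)]
Unfold 2 (reflect across h@12): 12 holes -> [(8, 0), (8, 2), (9, 2), (10, 2), (11, 0), (11, 2), (12, 0), (12, 2), (13, 2), (14, 2), (15, 0), (15, 2)]
Unfold 3 (reflect across h@8): 24 holes -> [(0, 0), (0, 2), (1, 2), (2, 2), (3, 0), (3, 2), (4, 0), (4, 2), (5, 2), (6, 2), (7, 0), (7, 2), (8, 0), (8, 2), (9, 2), (10, 2), (11, 0), (11, 2), (12, 0), (12, 2), (13, 2), (14, 2), (15, 0), (15, 2)]

Answer: 24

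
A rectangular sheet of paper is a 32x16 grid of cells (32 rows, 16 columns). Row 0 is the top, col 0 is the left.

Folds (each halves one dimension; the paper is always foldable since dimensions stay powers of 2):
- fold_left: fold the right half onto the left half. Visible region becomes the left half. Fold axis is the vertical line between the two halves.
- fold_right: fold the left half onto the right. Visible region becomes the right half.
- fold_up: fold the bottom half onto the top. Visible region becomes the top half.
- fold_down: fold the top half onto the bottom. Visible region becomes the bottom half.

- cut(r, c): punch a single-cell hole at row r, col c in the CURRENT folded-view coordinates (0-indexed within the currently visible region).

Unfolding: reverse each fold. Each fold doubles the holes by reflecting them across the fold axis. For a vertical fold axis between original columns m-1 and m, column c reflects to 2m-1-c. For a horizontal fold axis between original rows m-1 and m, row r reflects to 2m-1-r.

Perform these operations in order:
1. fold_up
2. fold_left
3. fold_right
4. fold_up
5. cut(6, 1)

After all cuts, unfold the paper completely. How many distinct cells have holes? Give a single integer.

Answer: 16

Derivation:
Op 1 fold_up: fold axis h@16; visible region now rows[0,16) x cols[0,16) = 16x16
Op 2 fold_left: fold axis v@8; visible region now rows[0,16) x cols[0,8) = 16x8
Op 3 fold_right: fold axis v@4; visible region now rows[0,16) x cols[4,8) = 16x4
Op 4 fold_up: fold axis h@8; visible region now rows[0,8) x cols[4,8) = 8x4
Op 5 cut(6, 1): punch at orig (6,5); cuts so far [(6, 5)]; region rows[0,8) x cols[4,8) = 8x4
Unfold 1 (reflect across h@8): 2 holes -> [(6, 5), (9, 5)]
Unfold 2 (reflect across v@4): 4 holes -> [(6, 2), (6, 5), (9, 2), (9, 5)]
Unfold 3 (reflect across v@8): 8 holes -> [(6, 2), (6, 5), (6, 10), (6, 13), (9, 2), (9, 5), (9, 10), (9, 13)]
Unfold 4 (reflect across h@16): 16 holes -> [(6, 2), (6, 5), (6, 10), (6, 13), (9, 2), (9, 5), (9, 10), (9, 13), (22, 2), (22, 5), (22, 10), (22, 13), (25, 2), (25, 5), (25, 10), (25, 13)]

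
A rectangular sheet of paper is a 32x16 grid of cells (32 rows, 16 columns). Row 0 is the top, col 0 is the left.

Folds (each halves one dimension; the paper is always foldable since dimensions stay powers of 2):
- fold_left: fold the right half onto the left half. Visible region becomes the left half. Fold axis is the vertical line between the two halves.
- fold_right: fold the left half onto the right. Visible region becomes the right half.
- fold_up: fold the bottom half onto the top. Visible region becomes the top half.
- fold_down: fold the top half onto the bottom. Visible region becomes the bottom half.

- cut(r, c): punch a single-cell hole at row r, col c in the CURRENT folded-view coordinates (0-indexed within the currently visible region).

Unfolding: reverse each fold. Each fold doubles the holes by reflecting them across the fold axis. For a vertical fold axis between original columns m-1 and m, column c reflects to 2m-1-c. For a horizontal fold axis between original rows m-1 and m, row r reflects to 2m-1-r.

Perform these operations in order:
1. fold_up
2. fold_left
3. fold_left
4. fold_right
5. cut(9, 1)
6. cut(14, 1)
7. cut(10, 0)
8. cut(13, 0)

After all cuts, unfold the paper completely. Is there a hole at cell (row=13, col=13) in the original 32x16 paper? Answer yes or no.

Answer: yes

Derivation:
Op 1 fold_up: fold axis h@16; visible region now rows[0,16) x cols[0,16) = 16x16
Op 2 fold_left: fold axis v@8; visible region now rows[0,16) x cols[0,8) = 16x8
Op 3 fold_left: fold axis v@4; visible region now rows[0,16) x cols[0,4) = 16x4
Op 4 fold_right: fold axis v@2; visible region now rows[0,16) x cols[2,4) = 16x2
Op 5 cut(9, 1): punch at orig (9,3); cuts so far [(9, 3)]; region rows[0,16) x cols[2,4) = 16x2
Op 6 cut(14, 1): punch at orig (14,3); cuts so far [(9, 3), (14, 3)]; region rows[0,16) x cols[2,4) = 16x2
Op 7 cut(10, 0): punch at orig (10,2); cuts so far [(9, 3), (10, 2), (14, 3)]; region rows[0,16) x cols[2,4) = 16x2
Op 8 cut(13, 0): punch at orig (13,2); cuts so far [(9, 3), (10, 2), (13, 2), (14, 3)]; region rows[0,16) x cols[2,4) = 16x2
Unfold 1 (reflect across v@2): 8 holes -> [(9, 0), (9, 3), (10, 1), (10, 2), (13, 1), (13, 2), (14, 0), (14, 3)]
Unfold 2 (reflect across v@4): 16 holes -> [(9, 0), (9, 3), (9, 4), (9, 7), (10, 1), (10, 2), (10, 5), (10, 6), (13, 1), (13, 2), (13, 5), (13, 6), (14, 0), (14, 3), (14, 4), (14, 7)]
Unfold 3 (reflect across v@8): 32 holes -> [(9, 0), (9, 3), (9, 4), (9, 7), (9, 8), (9, 11), (9, 12), (9, 15), (10, 1), (10, 2), (10, 5), (10, 6), (10, 9), (10, 10), (10, 13), (10, 14), (13, 1), (13, 2), (13, 5), (13, 6), (13, 9), (13, 10), (13, 13), (13, 14), (14, 0), (14, 3), (14, 4), (14, 7), (14, 8), (14, 11), (14, 12), (14, 15)]
Unfold 4 (reflect across h@16): 64 holes -> [(9, 0), (9, 3), (9, 4), (9, 7), (9, 8), (9, 11), (9, 12), (9, 15), (10, 1), (10, 2), (10, 5), (10, 6), (10, 9), (10, 10), (10, 13), (10, 14), (13, 1), (13, 2), (13, 5), (13, 6), (13, 9), (13, 10), (13, 13), (13, 14), (14, 0), (14, 3), (14, 4), (14, 7), (14, 8), (14, 11), (14, 12), (14, 15), (17, 0), (17, 3), (17, 4), (17, 7), (17, 8), (17, 11), (17, 12), (17, 15), (18, 1), (18, 2), (18, 5), (18, 6), (18, 9), (18, 10), (18, 13), (18, 14), (21, 1), (21, 2), (21, 5), (21, 6), (21, 9), (21, 10), (21, 13), (21, 14), (22, 0), (22, 3), (22, 4), (22, 7), (22, 8), (22, 11), (22, 12), (22, 15)]
Holes: [(9, 0), (9, 3), (9, 4), (9, 7), (9, 8), (9, 11), (9, 12), (9, 15), (10, 1), (10, 2), (10, 5), (10, 6), (10, 9), (10, 10), (10, 13), (10, 14), (13, 1), (13, 2), (13, 5), (13, 6), (13, 9), (13, 10), (13, 13), (13, 14), (14, 0), (14, 3), (14, 4), (14, 7), (14, 8), (14, 11), (14, 12), (14, 15), (17, 0), (17, 3), (17, 4), (17, 7), (17, 8), (17, 11), (17, 12), (17, 15), (18, 1), (18, 2), (18, 5), (18, 6), (18, 9), (18, 10), (18, 13), (18, 14), (21, 1), (21, 2), (21, 5), (21, 6), (21, 9), (21, 10), (21, 13), (21, 14), (22, 0), (22, 3), (22, 4), (22, 7), (22, 8), (22, 11), (22, 12), (22, 15)]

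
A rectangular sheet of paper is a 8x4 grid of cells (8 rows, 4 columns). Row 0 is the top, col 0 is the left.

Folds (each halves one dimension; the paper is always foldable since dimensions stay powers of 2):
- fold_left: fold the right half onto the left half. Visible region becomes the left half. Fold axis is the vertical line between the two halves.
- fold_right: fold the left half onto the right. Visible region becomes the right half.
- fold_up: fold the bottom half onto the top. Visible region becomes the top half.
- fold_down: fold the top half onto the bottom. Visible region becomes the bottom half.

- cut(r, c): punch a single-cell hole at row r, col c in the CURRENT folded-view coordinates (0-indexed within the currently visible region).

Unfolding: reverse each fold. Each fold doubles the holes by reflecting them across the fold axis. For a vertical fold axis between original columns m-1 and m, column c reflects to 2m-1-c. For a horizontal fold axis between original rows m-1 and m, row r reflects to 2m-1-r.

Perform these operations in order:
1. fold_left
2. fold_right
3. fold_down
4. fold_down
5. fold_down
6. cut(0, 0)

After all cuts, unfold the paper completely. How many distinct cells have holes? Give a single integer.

Answer: 32

Derivation:
Op 1 fold_left: fold axis v@2; visible region now rows[0,8) x cols[0,2) = 8x2
Op 2 fold_right: fold axis v@1; visible region now rows[0,8) x cols[1,2) = 8x1
Op 3 fold_down: fold axis h@4; visible region now rows[4,8) x cols[1,2) = 4x1
Op 4 fold_down: fold axis h@6; visible region now rows[6,8) x cols[1,2) = 2x1
Op 5 fold_down: fold axis h@7; visible region now rows[7,8) x cols[1,2) = 1x1
Op 6 cut(0, 0): punch at orig (7,1); cuts so far [(7, 1)]; region rows[7,8) x cols[1,2) = 1x1
Unfold 1 (reflect across h@7): 2 holes -> [(6, 1), (7, 1)]
Unfold 2 (reflect across h@6): 4 holes -> [(4, 1), (5, 1), (6, 1), (7, 1)]
Unfold 3 (reflect across h@4): 8 holes -> [(0, 1), (1, 1), (2, 1), (3, 1), (4, 1), (5, 1), (6, 1), (7, 1)]
Unfold 4 (reflect across v@1): 16 holes -> [(0, 0), (0, 1), (1, 0), (1, 1), (2, 0), (2, 1), (3, 0), (3, 1), (4, 0), (4, 1), (5, 0), (5, 1), (6, 0), (6, 1), (7, 0), (7, 1)]
Unfold 5 (reflect across v@2): 32 holes -> [(0, 0), (0, 1), (0, 2), (0, 3), (1, 0), (1, 1), (1, 2), (1, 3), (2, 0), (2, 1), (2, 2), (2, 3), (3, 0), (3, 1), (3, 2), (3, 3), (4, 0), (4, 1), (4, 2), (4, 3), (5, 0), (5, 1), (5, 2), (5, 3), (6, 0), (6, 1), (6, 2), (6, 3), (7, 0), (7, 1), (7, 2), (7, 3)]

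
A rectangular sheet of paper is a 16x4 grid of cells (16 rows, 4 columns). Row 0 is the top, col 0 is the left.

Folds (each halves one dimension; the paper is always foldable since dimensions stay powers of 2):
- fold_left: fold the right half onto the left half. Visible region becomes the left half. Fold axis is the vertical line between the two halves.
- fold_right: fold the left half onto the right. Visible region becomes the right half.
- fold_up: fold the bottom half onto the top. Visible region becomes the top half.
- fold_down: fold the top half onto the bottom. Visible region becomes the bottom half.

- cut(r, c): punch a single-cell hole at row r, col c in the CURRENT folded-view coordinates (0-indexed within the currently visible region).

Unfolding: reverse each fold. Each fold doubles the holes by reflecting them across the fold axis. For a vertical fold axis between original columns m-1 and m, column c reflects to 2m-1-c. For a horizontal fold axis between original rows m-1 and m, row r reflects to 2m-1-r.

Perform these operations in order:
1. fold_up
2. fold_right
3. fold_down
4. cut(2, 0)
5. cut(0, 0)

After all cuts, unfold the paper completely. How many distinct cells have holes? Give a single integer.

Op 1 fold_up: fold axis h@8; visible region now rows[0,8) x cols[0,4) = 8x4
Op 2 fold_right: fold axis v@2; visible region now rows[0,8) x cols[2,4) = 8x2
Op 3 fold_down: fold axis h@4; visible region now rows[4,8) x cols[2,4) = 4x2
Op 4 cut(2, 0): punch at orig (6,2); cuts so far [(6, 2)]; region rows[4,8) x cols[2,4) = 4x2
Op 5 cut(0, 0): punch at orig (4,2); cuts so far [(4, 2), (6, 2)]; region rows[4,8) x cols[2,4) = 4x2
Unfold 1 (reflect across h@4): 4 holes -> [(1, 2), (3, 2), (4, 2), (6, 2)]
Unfold 2 (reflect across v@2): 8 holes -> [(1, 1), (1, 2), (3, 1), (3, 2), (4, 1), (4, 2), (6, 1), (6, 2)]
Unfold 3 (reflect across h@8): 16 holes -> [(1, 1), (1, 2), (3, 1), (3, 2), (4, 1), (4, 2), (6, 1), (6, 2), (9, 1), (9, 2), (11, 1), (11, 2), (12, 1), (12, 2), (14, 1), (14, 2)]

Answer: 16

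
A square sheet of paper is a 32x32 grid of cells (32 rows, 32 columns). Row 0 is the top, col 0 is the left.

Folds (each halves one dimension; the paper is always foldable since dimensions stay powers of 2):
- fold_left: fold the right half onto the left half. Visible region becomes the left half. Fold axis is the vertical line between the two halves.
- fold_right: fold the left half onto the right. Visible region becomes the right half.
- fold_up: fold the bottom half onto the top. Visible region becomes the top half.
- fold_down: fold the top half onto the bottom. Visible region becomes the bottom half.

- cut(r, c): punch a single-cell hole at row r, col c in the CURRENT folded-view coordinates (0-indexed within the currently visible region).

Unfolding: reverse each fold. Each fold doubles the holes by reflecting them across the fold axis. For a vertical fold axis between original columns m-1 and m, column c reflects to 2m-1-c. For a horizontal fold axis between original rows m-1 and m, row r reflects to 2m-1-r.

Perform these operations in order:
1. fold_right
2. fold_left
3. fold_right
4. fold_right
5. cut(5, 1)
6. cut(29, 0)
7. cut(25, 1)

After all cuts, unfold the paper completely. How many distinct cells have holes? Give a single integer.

Op 1 fold_right: fold axis v@16; visible region now rows[0,32) x cols[16,32) = 32x16
Op 2 fold_left: fold axis v@24; visible region now rows[0,32) x cols[16,24) = 32x8
Op 3 fold_right: fold axis v@20; visible region now rows[0,32) x cols[20,24) = 32x4
Op 4 fold_right: fold axis v@22; visible region now rows[0,32) x cols[22,24) = 32x2
Op 5 cut(5, 1): punch at orig (5,23); cuts so far [(5, 23)]; region rows[0,32) x cols[22,24) = 32x2
Op 6 cut(29, 0): punch at orig (29,22); cuts so far [(5, 23), (29, 22)]; region rows[0,32) x cols[22,24) = 32x2
Op 7 cut(25, 1): punch at orig (25,23); cuts so far [(5, 23), (25, 23), (29, 22)]; region rows[0,32) x cols[22,24) = 32x2
Unfold 1 (reflect across v@22): 6 holes -> [(5, 20), (5, 23), (25, 20), (25, 23), (29, 21), (29, 22)]
Unfold 2 (reflect across v@20): 12 holes -> [(5, 16), (5, 19), (5, 20), (5, 23), (25, 16), (25, 19), (25, 20), (25, 23), (29, 17), (29, 18), (29, 21), (29, 22)]
Unfold 3 (reflect across v@24): 24 holes -> [(5, 16), (5, 19), (5, 20), (5, 23), (5, 24), (5, 27), (5, 28), (5, 31), (25, 16), (25, 19), (25, 20), (25, 23), (25, 24), (25, 27), (25, 28), (25, 31), (29, 17), (29, 18), (29, 21), (29, 22), (29, 25), (29, 26), (29, 29), (29, 30)]
Unfold 4 (reflect across v@16): 48 holes -> [(5, 0), (5, 3), (5, 4), (5, 7), (5, 8), (5, 11), (5, 12), (5, 15), (5, 16), (5, 19), (5, 20), (5, 23), (5, 24), (5, 27), (5, 28), (5, 31), (25, 0), (25, 3), (25, 4), (25, 7), (25, 8), (25, 11), (25, 12), (25, 15), (25, 16), (25, 19), (25, 20), (25, 23), (25, 24), (25, 27), (25, 28), (25, 31), (29, 1), (29, 2), (29, 5), (29, 6), (29, 9), (29, 10), (29, 13), (29, 14), (29, 17), (29, 18), (29, 21), (29, 22), (29, 25), (29, 26), (29, 29), (29, 30)]

Answer: 48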